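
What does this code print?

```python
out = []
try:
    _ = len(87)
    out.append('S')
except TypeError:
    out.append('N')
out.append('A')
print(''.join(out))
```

Execution trace: 'N' (except TypeError) → 'A' (after the try/except). Output: NA

Answer: NA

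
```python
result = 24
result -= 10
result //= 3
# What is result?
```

Trace:
`result = 24` → result = 24
`result -= 10` → result = 14
`result //= 3` → result = 4
So result = 4

Answer: 4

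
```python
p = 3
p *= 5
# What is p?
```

Trace:
`p = 3` → p = 3
`p *= 5` → p = 15
So p = 15

Answer: 15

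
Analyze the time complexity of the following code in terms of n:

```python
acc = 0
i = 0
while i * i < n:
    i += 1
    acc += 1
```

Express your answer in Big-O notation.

Each loop level contributes: √n. Multiplying the contributions gives O(√n).

Answer: O(√n)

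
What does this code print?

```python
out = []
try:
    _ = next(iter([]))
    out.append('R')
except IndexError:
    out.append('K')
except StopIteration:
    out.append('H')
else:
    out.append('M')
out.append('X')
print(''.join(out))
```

Execution trace: 'H' (except StopIteration) → 'X' (after the try/except). Output: HX

Answer: HX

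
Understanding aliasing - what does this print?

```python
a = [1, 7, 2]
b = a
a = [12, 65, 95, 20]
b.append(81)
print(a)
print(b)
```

Key concept: rebinding vs mutation: a is rebound to a new list, b still points at the original.
Step by step:
`a = [1, 7, 2]` → a = [1, 7, 2]
`b = a` → b = [1, 7, 2] (same object as a)
`a = [12, 65, 95, 20]` → a = [12, 65, 95, 20]
`b.append(81)` → b = [1, 7, 2, 81]
`print(a)` → prints [12, 65, 95, 20]
`print(b)` → prints [1, 7, 2, 81]

Answer:
[12, 65, 95, 20]
[1, 7, 2, 81]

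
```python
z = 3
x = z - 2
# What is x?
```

Trace:
`z = 3` → z = 3
`x = z - 2` → x = 1
So x = 1

Answer: 1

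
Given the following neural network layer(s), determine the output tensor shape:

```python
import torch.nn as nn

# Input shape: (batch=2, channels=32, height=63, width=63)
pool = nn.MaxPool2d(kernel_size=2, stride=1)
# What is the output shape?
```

Input: (2, 32, 63, 63) -> Output: (2, 32, 62, 62)

Answer: (2, 32, 62, 62)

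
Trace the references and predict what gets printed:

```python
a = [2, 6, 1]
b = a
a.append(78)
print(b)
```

Key concept: basic list aliasing.
Step by step:
`a = [2, 6, 1]` → a = [2, 6, 1]
`b = a` → b = [2, 6, 1] (same object as a)
`a.append(78)` → a = [2, 6, 1, 78] (same object as b); b = [2, 6, 1, 78] (same object as a)
`print(b)` → prints [2, 6, 1, 78]

Answer: [2, 6, 1, 78]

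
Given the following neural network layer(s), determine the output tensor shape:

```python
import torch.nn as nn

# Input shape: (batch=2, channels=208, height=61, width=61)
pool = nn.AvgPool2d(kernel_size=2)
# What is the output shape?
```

Input: (2, 208, 61, 61) -> Output: (2, 208, 30, 30)

Answer: (2, 208, 30, 30)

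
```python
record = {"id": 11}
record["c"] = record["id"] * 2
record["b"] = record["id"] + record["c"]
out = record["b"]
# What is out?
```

Trace:
`record = {"id": 11}` → record = {'id': 11}
`record["c"] = record["id"] * 2` → record = {'id': 11, 'c': 22}
`record["b"] = record["id"] + record["c"]` → record = {'id': 11, 'c': 22, 'b': 33}
`out = record["b"]` → out = 33
So out = 33

Answer: 33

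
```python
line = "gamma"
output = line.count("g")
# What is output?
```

Trace:
`line = "gamma"` → line = 'gamma'
`output = line.count("g")` → output = 1
So output = 1

Answer: 1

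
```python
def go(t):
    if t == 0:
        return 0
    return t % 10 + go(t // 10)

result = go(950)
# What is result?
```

Sum of digits of 950: 0 + 5 + 9 = 14

Answer: 14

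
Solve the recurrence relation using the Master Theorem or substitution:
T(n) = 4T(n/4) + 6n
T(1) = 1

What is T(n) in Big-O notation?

By Master Theorem: a=4, b=4, f(n)=6n. Since log_4(4) = 1 and f(n) = Θ(n^1), Case 2 applies. T(n) = O(n log n).

Answer: O(n log n)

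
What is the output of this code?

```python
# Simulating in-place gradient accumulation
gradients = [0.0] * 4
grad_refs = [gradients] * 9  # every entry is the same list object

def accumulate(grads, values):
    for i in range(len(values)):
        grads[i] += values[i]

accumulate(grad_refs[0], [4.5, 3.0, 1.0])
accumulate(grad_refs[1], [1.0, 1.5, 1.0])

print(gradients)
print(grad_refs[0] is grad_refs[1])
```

Key concept: gradient accumulation aliasing.
Step by step:
`gradients = [0.0] * 4` → gradients = [0.0, 0.0, 0.0, 0.0]
`grad_refs = [gradients] * 9` → grad_refs = [[0.0, 0.0, 0.0, 0.0], [0.0, 0.0, 0.0, 0.0], [0.0, 0.0, 0.0, 0.0], [0.0, 0.0, 0.0, 0.0], [0.0, 0.0, 0.0, 0.0], [0.0, 0.0, 0.0, 0.0], [0.0, 0.0, 0.0, 0.0], [0.0, 0.0, 0.0, 0.0], [0.0, 0.0, 0.0, 0.0]]
`accumulate(grad_refs[0], [4.5, 3.0, 1.0])` → gradients = [4.5, 3.0, 1.0, 0.0]; grad_refs = [[4.5, 3.0, 1.0, 0.0], [4.5, 3.0, 1.0, 0.0], [4.5, 3.0, 1.0, 0.0], [4.5, 3.0, 1.0, 0.0], [4.5, 3.0, 1.0, 0.0], [4.5, 3.0, 1.0, 0.0], [4.5, 3.0, 1.0, 0.0], [4.5, 3.0, 1.0, 0.0], [4.5, 3.0, 1.0, 0.0]]
`accumulate(grad_refs[1], [1.0, 1.5, 1.0])` → gradients = [5.5, 4.5, 2.0, 0.0]; grad_refs = [[5.5, 4.5, 2.0, 0.0], [5.5, 4.5, 2.0, 0.0], [5.5, 4.5, 2.0, 0.0], [5.5, 4.5, 2.0, 0.0], [5.5, 4.5, 2.0, 0.0], [5.5, 4.5, 2.0, 0.0], [5.5, 4.5, 2.0, 0.0], [5.5, 4.5, 2.0, 0.0], [5.5, 4.5, 2.0, 0.0]]
`print(gradients)` → prints [5.5, 4.5, 2.0, 0.0]
`print(grad_refs[0] is grad_refs[1])` → prints True

Answer:
[5.5, 4.5, 2.0, 0.0]
True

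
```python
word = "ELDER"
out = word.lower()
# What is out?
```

Trace:
`word = "ELDER"` → word = 'ELDER'
`out = word.lower()` → out = 'elder'
So out = 'elder'

Answer: 'elder'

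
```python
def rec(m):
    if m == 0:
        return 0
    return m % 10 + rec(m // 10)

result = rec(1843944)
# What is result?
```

Sum of digits of 1843944: 4 + 4 + 9 + 3 + 4 + 8 + 1 = 33

Answer: 33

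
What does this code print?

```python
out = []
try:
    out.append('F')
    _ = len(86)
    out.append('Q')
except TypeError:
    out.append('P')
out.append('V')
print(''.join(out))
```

Execution trace: 'F' (try body) → 'P' (except TypeError) → 'V' (after the try/except). Output: FPV

Answer: FPV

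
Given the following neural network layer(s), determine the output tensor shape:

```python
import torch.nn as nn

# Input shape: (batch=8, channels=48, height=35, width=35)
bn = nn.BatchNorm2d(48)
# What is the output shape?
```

Input: (8, 48, 35, 35) -> Output: (8, 48, 35, 35)

Answer: (8, 48, 35, 35)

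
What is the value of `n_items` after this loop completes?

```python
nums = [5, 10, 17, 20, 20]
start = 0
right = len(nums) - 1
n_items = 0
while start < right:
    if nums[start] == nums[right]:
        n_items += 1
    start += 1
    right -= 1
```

Count matching pairs from ends
`n_items` takes the values: 0

Answer: 0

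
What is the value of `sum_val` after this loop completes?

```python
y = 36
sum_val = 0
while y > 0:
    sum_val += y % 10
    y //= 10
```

Sum digits of 36
`sum_val` takes the values: 0 → 6 → 9

Answer: 9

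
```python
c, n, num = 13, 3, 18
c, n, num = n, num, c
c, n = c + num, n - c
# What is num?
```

Trace:
`c, n, num = 13, 3, 18` → c = 13; n = 3; num = 18
`c, n, num = n, num, c` → c = 3; n = 18; num = 13
`c, n = c + num, n - c` → c = 16; n = 15
So num = 13

Answer: 13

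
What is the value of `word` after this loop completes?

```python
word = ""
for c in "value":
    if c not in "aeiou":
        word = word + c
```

Remove vowels from 'value'
`word` takes the values: "" → "v" → "vl"

Answer: "vl"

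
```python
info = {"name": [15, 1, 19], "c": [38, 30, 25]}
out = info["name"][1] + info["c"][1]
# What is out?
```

Trace:
`info = {"name": [15, 1, 19], "c": [38, 30, 25]}` → info = {'name': [15, 1, 19], 'c': [38, 30, 25]}
`out = info["name"][1] + info["c"][1]` → out = 31
So out = 31

Answer: 31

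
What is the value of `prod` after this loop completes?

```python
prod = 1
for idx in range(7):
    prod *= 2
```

2^7 = 128
`prod` takes the values: 1 → 2 → 4 → 8 → 16 → 32 → 64 → 128

Answer: 128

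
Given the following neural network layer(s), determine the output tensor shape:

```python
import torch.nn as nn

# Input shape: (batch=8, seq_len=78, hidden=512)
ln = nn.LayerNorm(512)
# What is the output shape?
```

Input: (8, 78, 512) -> Output: (8, 78, 512)

Answer: (8, 78, 512)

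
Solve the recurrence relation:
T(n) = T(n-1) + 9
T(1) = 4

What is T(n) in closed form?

Unrolling: T(n) = T(1) + 9·(n-1) = 4 + 9(n-1) = 9n - 5.

Answer: T(n) = 9n - 5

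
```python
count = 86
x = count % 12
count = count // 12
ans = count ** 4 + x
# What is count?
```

Trace:
`count = 86` → count = 86
`x = count % 12` → x = 2
`count = count // 12` → count = 7
`ans = count ** 4 + x` → ans = 2403
So count = 7

Answer: 7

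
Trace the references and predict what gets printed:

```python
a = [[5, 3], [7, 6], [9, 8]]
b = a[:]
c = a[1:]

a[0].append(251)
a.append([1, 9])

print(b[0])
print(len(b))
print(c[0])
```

Key concept: slice with nested mutation.
Step by step:
`a = [[5, 3], [7, 6], [9, 8]]` → a = [[5, 3], [7, 6], [9, 8]]
`b = a[:]` → b = [[5, 3], [7, 6], [9, 8]]
`c = a[1:]` → c = [[7, 6], [9, 8]]
`a[0].append(251)` → a = [[5, 3, 251], [7, 6], [9, 8]]; b = [[5, 3, 251], [7, 6], [9, 8]]
`a.append([1, 9])` → a = [[5, 3, 251], [7, 6], [9, 8], [1, 9]]
`print(b[0])` → prints [5, 3, 251]
`print(len(b))` → prints 3
`print(c[0])` → prints [7, 6]

Answer:
[5, 3, 251]
3
[7, 6]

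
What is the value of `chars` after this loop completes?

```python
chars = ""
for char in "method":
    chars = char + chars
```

Reverse 'method'
`chars` takes the values: "" → "m" → "em" → "tem" → "htem" → "ohtem" → "dohtem"

Answer: "dohtem"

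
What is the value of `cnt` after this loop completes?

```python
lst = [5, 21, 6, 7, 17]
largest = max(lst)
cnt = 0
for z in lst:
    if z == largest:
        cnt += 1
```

Count of max value 21 in [5, 21, 6, 7, 17]
`cnt` takes the values: 0 → 1

Answer: 1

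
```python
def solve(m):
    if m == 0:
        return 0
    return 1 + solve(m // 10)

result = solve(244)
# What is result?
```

Count of digits of 244: 3

Answer: 3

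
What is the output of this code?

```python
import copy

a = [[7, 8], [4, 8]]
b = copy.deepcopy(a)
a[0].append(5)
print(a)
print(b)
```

Key concept: deep copy is fully independent.
Step by step:
`a = [[7, 8], [4, 8]]` → a = [[7, 8], [4, 8]]
`b = copy.deepcopy(a)` → b = [[7, 8], [4, 8]]
`a[0].append(5)` → a = [[7, 8, 5], [4, 8]]
`print(a)` → prints [[7, 8, 5], [4, 8]]
`print(b)` → prints [[7, 8], [4, 8]]

Answer:
[[7, 8, 5], [4, 8]]
[[7, 8], [4, 8]]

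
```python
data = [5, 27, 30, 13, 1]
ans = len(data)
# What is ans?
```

Trace:
`data = [5, 27, 30, 13, 1]` → data = [5, 27, 30, 13, 1]
`ans = len(data)` → ans = 5
So ans = 5

Answer: 5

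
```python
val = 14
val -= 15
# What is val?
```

Trace:
`val = 14` → val = 14
`val -= 15` → val = -1
So val = -1

Answer: -1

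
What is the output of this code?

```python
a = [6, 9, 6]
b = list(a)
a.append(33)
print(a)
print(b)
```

Key concept: list() constructor creates copy.
Step by step:
`a = [6, 9, 6]` → a = [6, 9, 6]
`b = list(a)` → b = [6, 9, 6]
`a.append(33)` → a = [6, 9, 6, 33]
`print(a)` → prints [6, 9, 6, 33]
`print(b)` → prints [6, 9, 6]

Answer:
[6, 9, 6, 33]
[6, 9, 6]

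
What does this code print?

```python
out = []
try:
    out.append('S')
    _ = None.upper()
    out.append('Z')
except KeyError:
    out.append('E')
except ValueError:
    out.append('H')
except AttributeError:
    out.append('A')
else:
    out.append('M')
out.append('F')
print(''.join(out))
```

Execution trace: 'S' (try body) → 'A' (except AttributeError) → 'F' (after the try/except). Output: SAF

Answer: SAF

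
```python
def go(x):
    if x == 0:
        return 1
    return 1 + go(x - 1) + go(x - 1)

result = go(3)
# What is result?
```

go(x) = 1 + 2·go(x-1), go(0)=1. Closed form: (1+1)·2^3 - 1 = 15.

Answer: 15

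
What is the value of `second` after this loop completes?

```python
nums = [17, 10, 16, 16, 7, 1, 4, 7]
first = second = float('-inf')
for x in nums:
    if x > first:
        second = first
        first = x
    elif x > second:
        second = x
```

Second largest (with repeats) in [17, 10, 16, 16, 7, 1, 4, 7]
`second` takes the values: -inf → 10 → 16

Answer: 16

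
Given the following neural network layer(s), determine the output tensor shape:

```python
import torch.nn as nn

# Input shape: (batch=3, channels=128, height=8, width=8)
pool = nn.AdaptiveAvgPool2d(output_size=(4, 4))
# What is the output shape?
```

Input: (3, 128, 8, 8) -> Output: (3, 128, 4, 4)

Answer: (3, 128, 4, 4)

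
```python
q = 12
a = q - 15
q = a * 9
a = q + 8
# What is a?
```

Trace:
`q = 12` → q = 12
`a = q - 15` → a = -3
`q = a * 9` → q = -27
`a = q + 8` → a = -19
So a = -19

Answer: -19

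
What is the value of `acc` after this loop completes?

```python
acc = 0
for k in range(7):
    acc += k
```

Sum of 0 to 6 = 21
`acc` takes the values: 0 → 1 → 3 → 6 → 10 → 15 → 21

Answer: 21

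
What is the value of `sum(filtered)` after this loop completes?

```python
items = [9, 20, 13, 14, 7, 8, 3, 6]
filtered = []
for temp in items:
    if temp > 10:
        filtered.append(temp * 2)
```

Sum of doubled values > 10
`filtered` takes the values: [] → [40] → [40, 26] → [40, 26, 28]
So `sum(filtered)` = 94

Answer: 94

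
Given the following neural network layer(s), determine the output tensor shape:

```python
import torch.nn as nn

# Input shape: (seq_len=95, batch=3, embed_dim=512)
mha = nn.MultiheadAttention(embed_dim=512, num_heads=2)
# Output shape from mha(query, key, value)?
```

Input: (95, 3, 512) -> Output: (95, 3, 512)

Answer: (95, 3, 512)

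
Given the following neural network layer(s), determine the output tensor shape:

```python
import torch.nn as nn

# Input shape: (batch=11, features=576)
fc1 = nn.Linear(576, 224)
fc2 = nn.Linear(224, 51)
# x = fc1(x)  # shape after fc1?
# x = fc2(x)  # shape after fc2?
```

Input: (11, 576) -> after fc1: (11, 224) -> Output: (11, 51)

Answer: (11, 51)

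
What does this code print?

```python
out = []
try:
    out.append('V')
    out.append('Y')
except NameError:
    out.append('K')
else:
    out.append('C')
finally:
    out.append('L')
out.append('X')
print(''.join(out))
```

Execution trace: 'V' (try body) → 'Y' (try body, no exception) → 'C' (else) → 'L' (finally) → 'X' (after the try/except). Output: VYCLX

Answer: VYCLX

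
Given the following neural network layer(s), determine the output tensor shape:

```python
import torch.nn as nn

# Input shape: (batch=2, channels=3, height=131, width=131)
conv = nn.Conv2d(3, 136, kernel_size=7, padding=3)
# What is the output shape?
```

Input: (2, 3, 131, 131) -> Output: (2, 136, 131, 131)

Answer: (2, 136, 131, 131)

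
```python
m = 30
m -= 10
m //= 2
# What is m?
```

Trace:
`m = 30` → m = 30
`m -= 10` → m = 20
`m //= 2` → m = 10
So m = 10

Answer: 10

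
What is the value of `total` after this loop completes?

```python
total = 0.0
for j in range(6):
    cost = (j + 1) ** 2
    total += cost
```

Sum of squared losses 1² + 2² + ... + 6²
`total` takes the values: 0.0 → 1.0 → 5.0 → 14.0 → 30.0 → 55.0 → 91.0

Answer: 91.0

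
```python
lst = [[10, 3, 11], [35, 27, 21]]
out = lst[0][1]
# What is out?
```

Trace:
`lst = [[10, 3, 11], [35, 27, 21]]` → lst = [[10, 3, 11], [35, 27, 21]]
`out = lst[0][1]` → out = 3
So out = 3

Answer: 3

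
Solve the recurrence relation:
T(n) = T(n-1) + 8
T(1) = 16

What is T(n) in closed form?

Unrolling: T(n) = T(1) + 8·(n-1) = 16 + 8(n-1) = 8n + 8.

Answer: T(n) = 8n + 8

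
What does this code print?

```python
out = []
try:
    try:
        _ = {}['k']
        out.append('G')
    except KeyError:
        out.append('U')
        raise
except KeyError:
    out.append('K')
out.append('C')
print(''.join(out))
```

Execution trace: 'U' (inner except KeyError) → 'K' (outer except KeyError) → 'C' (after the try/except). Output: UKC

Answer: UKC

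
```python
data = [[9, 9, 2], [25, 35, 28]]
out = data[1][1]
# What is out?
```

Trace:
`data = [[9, 9, 2], [25, 35, 28]]` → data = [[9, 9, 2], [25, 35, 28]]
`out = data[1][1]` → out = 35
So out = 35

Answer: 35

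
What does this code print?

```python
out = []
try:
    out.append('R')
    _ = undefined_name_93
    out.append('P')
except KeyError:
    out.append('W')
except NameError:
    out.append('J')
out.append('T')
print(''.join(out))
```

Execution trace: 'R' (try body) → 'J' (except NameError) → 'T' (after the try/except). Output: RJT

Answer: RJT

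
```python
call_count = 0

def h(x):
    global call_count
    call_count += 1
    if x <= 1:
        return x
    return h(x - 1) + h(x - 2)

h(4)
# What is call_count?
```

Calls(x) = 1 + Calls(x-1) + Calls(x-2); Calls(0)=Calls(1)=1. For x=4 this gives 9.

Answer: 9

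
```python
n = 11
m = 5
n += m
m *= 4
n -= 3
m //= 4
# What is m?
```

Trace:
`n = 11` → n = 11
`m = 5` → m = 5
`n += m` → n = 16
`m *= 4` → m = 20
`n -= 3` → n = 13
`m //= 4` → m = 5
So m = 5

Answer: 5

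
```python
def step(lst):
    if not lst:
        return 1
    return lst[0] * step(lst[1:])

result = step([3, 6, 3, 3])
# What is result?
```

Product over [3, 6, 3, 3] = 3 * 6 * 3 * 3 = 162

Answer: 162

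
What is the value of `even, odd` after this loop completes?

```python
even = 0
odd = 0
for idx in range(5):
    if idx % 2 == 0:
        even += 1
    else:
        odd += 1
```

Count evens and odds in range(5)
`even, odd` takes the values: (0, 0) → (1, 0) → (1, 1) → (2, 1) → (2, 2) → (3, 2)

Answer: 3, 2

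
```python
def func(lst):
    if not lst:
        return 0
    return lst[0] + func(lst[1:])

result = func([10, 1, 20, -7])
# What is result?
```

10 + 1 + 20 + (-7) + 0 = 24

Answer: 24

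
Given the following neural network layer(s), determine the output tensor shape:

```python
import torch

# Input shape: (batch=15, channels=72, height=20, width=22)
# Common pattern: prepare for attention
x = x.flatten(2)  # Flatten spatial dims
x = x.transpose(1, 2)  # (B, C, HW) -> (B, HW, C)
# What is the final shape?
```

Input: (15, 72, 20, 22) -> after flatten(2): (15, 72, 440) -> Output: (15, 440, 72)

Answer: (15, 440, 72)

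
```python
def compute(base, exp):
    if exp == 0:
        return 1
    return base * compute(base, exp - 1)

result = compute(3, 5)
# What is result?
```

compute(3, 5) = 3 * 3 * 3 * 3 * 3 = 243

Answer: 243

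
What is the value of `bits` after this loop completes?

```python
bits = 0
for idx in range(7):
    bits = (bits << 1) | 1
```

Build 7 consecutive 1-bits: 0b1111111
`bits` takes the values: 0 → 1 → 3 → 7 → 15 → 31 → 63 → 127

Answer: 127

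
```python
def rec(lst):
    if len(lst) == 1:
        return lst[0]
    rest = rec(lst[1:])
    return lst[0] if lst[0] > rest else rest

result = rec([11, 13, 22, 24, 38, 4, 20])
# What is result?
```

Recursive max over [11, 13, 22, 24, 38, 4, 20] = 38

Answer: 38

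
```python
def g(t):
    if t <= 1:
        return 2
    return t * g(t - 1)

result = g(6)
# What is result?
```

g(6) = 6 * 5 * 4 * 3 * 2 * 2 = 1440

Answer: 1440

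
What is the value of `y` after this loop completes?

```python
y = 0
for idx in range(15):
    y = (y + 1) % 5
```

Increment mod 5, 15 times = 0
`y` takes the values: 0 → 1 → 2 → 3 → 4 → 0 → 1 → 2 → 3 → 4 → 0 → 1 → 2 → 3 → 4 → 0

Answer: 0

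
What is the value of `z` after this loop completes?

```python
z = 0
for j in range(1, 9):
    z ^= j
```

XOR of 1 to 8
`z` takes the values: 0 → 1 → 3 → 0 → 4 → 1 → 7 → 0 → 8

Answer: 8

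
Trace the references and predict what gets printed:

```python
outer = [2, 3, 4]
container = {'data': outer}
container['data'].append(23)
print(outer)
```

Key concept: dict holds reference to list.
Step by step:
`outer = [2, 3, 4]` → outer = [2, 3, 4]
`container = {'data': outer}` → container = {'data': [2, 3, 4]}
`container['data'].append(23)` → outer = [2, 3, 4, 23]; container = {'data': [2, 3, 4, 23]}
`print(outer)` → prints [2, 3, 4, 23]

Answer: [2, 3, 4, 23]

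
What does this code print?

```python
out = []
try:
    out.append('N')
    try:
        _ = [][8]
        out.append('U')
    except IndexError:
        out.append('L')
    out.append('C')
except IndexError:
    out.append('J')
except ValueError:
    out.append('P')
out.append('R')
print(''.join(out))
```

Execution trace: 'N' (try body) → 'L' (inner except IndexError) → 'C' (try body, no exception) → 'R' (after the try/except). Output: NLCR

Answer: NLCR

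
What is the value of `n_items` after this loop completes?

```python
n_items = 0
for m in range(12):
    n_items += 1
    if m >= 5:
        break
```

Loop breaks when m reaches 5, n_items is 6
`n_items` takes the values: 0 → 1 → 2 → 3 → 4 → 5 → 6

Answer: 6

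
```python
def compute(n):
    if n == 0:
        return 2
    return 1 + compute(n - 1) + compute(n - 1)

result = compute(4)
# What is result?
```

compute(n) = 1 + 2·compute(n-1), compute(0)=2. Closed form: (2+1)·2^4 - 1 = 47.

Answer: 47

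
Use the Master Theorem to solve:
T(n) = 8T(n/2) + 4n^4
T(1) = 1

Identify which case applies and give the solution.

a=8, b=2, f(n)=4n^4. log_2(8) = 3. Since c=4 > 3 and the regularity condition holds (8(n/2)^4 = (8/2^4)n^4 with 8/2^4 < 1), Case 3 applies: T(n) = Θ(f(n)) = O(n^4).

Answer: O(n^4) - Case 3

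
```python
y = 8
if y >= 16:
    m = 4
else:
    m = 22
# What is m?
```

Trace:
`y = 8` → y = 8
`if y >= 16: ...` → y >= 16 is False, take else branch → m = 22
So m = 22

Answer: 22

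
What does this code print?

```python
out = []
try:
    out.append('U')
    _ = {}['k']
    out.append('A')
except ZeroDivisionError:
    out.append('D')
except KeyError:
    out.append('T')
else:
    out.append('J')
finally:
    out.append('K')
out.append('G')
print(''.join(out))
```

Execution trace: 'U' (try body) → 'T' (except KeyError) → 'K' (finally) → 'G' (after the try/except). Output: UTKG

Answer: UTKG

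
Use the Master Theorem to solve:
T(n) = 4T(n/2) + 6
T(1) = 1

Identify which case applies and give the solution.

a=4, b=2, f(n)=6. log_2(4) = 2. Since c=0 < 2, Case 1 applies: T(n) = Θ(n^log_b(a)) = O(n^2).

Answer: O(n^2) - Case 1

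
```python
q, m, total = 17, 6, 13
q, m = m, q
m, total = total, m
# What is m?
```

Trace:
`q, m, total = 17, 6, 13` → q = 17; m = 6; total = 13
`q, m = m, q` → q = 6; m = 17
`m, total = total, m` → m = 13; total = 17
So m = 13

Answer: 13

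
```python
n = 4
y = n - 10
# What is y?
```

Trace:
`n = 4` → n = 4
`y = n - 10` → y = -6
So y = -6

Answer: -6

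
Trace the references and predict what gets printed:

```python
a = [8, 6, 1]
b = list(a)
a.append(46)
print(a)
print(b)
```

Key concept: list() constructor creates copy.
Step by step:
`a = [8, 6, 1]` → a = [8, 6, 1]
`b = list(a)` → b = [8, 6, 1]
`a.append(46)` → a = [8, 6, 1, 46]
`print(a)` → prints [8, 6, 1, 46]
`print(b)` → prints [8, 6, 1]

Answer:
[8, 6, 1, 46]
[8, 6, 1]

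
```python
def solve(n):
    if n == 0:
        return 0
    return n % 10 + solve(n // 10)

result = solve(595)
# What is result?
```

Sum of digits of 595: 5 + 9 + 5 = 19

Answer: 19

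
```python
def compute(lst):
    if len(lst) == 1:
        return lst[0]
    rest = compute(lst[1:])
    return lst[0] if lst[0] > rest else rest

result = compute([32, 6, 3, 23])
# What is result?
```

Recursive max over [32, 6, 3, 23] = 32

Answer: 32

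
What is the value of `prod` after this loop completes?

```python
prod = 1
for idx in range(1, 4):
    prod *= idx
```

3! = 6
`prod` takes the values: 1 → 2 → 6

Answer: 6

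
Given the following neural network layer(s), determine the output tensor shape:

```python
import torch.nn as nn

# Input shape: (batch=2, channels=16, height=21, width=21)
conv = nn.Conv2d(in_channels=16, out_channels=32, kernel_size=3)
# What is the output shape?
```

Input: (2, 16, 21, 21) -> Output: (2, 32, 19, 19)

Answer: (2, 32, 19, 19)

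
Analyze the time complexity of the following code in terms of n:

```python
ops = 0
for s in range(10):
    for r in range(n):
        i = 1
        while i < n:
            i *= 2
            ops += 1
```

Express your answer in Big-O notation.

Each loop level contributes: 1 × n × log n. Multiplying the contributions gives O(n log n).

Answer: O(n log n)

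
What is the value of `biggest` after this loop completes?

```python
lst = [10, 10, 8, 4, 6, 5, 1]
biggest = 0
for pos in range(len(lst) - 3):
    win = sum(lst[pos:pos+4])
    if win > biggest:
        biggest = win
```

Max sum of 4-element window in [10, 10, 8, 4, 6, 5, 1]
`biggest` takes the values: 0 → 32

Answer: 32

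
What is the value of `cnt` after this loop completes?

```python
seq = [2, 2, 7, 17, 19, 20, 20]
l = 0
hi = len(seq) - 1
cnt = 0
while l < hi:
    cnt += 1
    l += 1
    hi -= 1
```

Iterations until pointers meet (list length 7)
`cnt` takes the values: 0 → 1 → 2 → 3

Answer: 3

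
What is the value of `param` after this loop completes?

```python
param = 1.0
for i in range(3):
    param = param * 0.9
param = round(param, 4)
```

Exponential decay: 1.0 * 0.9^3
`param` takes the values: 1.0 → 0.9 → 0.81 → 0.729

Answer: 0.729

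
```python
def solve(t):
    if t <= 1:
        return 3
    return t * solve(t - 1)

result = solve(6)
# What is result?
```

solve(6) = 6 * 5 * 4 * 3 * 2 * 3 = 2160

Answer: 2160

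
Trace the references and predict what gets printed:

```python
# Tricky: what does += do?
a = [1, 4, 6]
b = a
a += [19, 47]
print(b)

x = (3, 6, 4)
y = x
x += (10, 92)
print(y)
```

Key concept: += behavior differs for mutable vs immutable.
Step by step:
`a = [1, 4, 6]` → a = [1, 4, 6]
`b = a` → b = [1, 4, 6] (same object as a)
`a += [19, 47]` → a = [1, 4, 6, 19, 47] (same object as b); b = [1, 4, 6, 19, 47] (same object as a)
`print(b)` → prints [1, 4, 6, 19, 47]
`x = (3, 6, 4)` → x = (3, 6, 4)
`y = x` → y = (3, 6, 4)
`x += (10, 92)` → x = (3, 6, 4, 10, 92)
`print(y)` → prints (3, 6, 4)

Answer:
[1, 4, 6, 19, 47]
(3, 6, 4)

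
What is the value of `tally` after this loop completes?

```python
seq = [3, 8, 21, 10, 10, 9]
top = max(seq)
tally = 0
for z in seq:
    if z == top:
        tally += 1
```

Count of max value 21 in [3, 8, 21, 10, 10, 9]
`tally` takes the values: 0 → 1

Answer: 1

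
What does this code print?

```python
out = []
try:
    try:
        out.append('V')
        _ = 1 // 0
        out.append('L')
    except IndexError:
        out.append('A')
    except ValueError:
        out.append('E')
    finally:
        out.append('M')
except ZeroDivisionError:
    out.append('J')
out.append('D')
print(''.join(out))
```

Execution trace: 'V' (try body) → 'M' (finally) → 'J' (outer except ZeroDivisionError) → 'D' (after the try/except). Output: VMJD

Answer: VMJD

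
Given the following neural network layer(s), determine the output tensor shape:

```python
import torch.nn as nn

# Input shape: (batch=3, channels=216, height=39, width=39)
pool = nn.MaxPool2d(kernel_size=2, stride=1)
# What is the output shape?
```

Input: (3, 216, 39, 39) -> Output: (3, 216, 38, 38)

Answer: (3, 216, 38, 38)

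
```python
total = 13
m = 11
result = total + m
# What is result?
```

Trace:
`total = 13` → total = 13
`m = 11` → m = 11
`result = total + m` → result = 24
So result = 24

Answer: 24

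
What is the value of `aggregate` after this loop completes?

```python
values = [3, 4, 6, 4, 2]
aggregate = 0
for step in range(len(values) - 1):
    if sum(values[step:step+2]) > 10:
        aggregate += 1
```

Count windows with sum > 10
`aggregate` takes the values: 0

Answer: 0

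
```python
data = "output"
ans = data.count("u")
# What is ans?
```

Trace:
`data = "output"` → data = 'output'
`ans = data.count("u")` → ans = 2
So ans = 2

Answer: 2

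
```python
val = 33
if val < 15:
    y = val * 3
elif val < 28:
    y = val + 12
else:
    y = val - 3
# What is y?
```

Trace:
`val = 33` → val = 33
`if val < 15: ...` → val < 15 is False, val < 28 is False, take else branch → y = 30
So y = 30

Answer: 30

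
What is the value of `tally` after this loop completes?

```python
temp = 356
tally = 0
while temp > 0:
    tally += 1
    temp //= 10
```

Count digits by repeated division by 10
`tally` takes the values: 0 → 1 → 2 → 3

Answer: 3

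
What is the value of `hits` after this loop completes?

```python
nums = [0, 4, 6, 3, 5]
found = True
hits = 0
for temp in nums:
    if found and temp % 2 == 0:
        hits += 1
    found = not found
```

Count even values at even positions
`hits` takes the values: 0 → 1 → 2

Answer: 2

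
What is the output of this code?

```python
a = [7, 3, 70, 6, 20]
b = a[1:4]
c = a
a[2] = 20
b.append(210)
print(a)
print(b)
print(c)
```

Key concept: slice vs alias.
Step by step:
`a = [7, 3, 70, 6, 20]` → a = [7, 3, 70, 6, 20]
`b = a[1:4]` → b = [3, 70, 6]
`c = a` → c = [7, 3, 70, 6, 20] (same object as a)
`a[2] = 20` → a = [7, 3, 20, 6, 20] (same object as c); c = [7, 3, 20, 6, 20] (same object as a)
`b.append(210)` → b = [3, 70, 6, 210]
`print(a)` → prints [7, 3, 20, 6, 20]
`print(b)` → prints [3, 70, 6, 210]
`print(c)` → prints [7, 3, 20, 6, 20]

Answer:
[7, 3, 20, 6, 20]
[3, 70, 6, 210]
[7, 3, 20, 6, 20]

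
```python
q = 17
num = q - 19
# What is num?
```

Trace:
`q = 17` → q = 17
`num = q - 19` → num = -2
So num = -2

Answer: -2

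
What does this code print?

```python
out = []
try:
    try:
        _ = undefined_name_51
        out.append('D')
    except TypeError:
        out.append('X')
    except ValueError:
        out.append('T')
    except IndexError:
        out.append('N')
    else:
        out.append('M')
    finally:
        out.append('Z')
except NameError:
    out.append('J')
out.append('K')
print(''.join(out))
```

Execution trace: 'Z' (finally) → 'J' (outer except NameError) → 'K' (after the try/except). Output: ZJK

Answer: ZJK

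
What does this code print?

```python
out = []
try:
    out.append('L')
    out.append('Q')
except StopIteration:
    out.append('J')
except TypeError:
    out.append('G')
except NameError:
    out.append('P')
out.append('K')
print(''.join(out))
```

Execution trace: 'L' (try body) → 'Q' (try body, no exception) → 'K' (after the try/except). Output: LQK

Answer: LQK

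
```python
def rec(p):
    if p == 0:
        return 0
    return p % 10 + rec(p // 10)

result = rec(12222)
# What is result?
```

Sum of digits of 12222: 2 + 2 + 2 + 2 + 1 = 9

Answer: 9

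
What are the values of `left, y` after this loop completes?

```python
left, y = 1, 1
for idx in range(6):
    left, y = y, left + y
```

Fibonacci: after 6 iterations
`left, y` takes the values: (1, 1) → (1, 2) → (2, 3) → (3, 5) → (5, 8) → (8, 13) → (13, 21)

Answer: 13, 21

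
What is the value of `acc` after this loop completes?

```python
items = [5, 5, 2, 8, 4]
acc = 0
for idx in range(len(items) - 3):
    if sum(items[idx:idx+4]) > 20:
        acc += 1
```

Count windows with sum > 20
`acc` takes the values: 0

Answer: 0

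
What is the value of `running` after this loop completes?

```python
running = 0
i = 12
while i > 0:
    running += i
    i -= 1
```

Sum 12 down to 1
`running` takes the values: 0 → 12 → 23 → 33 → 42 → 50 → 57 → 63 → 68 → 72 → 75 → 77 → 78

Answer: 78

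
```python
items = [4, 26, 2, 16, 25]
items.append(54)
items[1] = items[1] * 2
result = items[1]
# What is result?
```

Trace:
`items = [4, 26, 2, 16, 25]` → items = [4, 26, 2, 16, 25]
`items.append(54)` → items = [4, 26, 2, 16, 25, 54]
`items[1] = items[1] * 2` → items = [4, 52, 2, 16, 25, 54]
`result = items[1]` → result = 52
So result = 52

Answer: 52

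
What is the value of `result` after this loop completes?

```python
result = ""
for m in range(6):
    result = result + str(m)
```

Concatenate digits 0 to 5
`result` takes the values: "" → "0" → "01" → "012" → "0123" → "01234" → "012345"

Answer: "012345"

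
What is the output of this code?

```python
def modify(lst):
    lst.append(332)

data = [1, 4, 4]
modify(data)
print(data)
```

Key concept: function modifies passed list.
Step by step:
`data = [1, 4, 4]` → data = [1, 4, 4]
`modify(data)` → data = [1, 4, 4, 332]
`print(data)` → prints [1, 4, 4, 332]

Answer: [1, 4, 4, 332]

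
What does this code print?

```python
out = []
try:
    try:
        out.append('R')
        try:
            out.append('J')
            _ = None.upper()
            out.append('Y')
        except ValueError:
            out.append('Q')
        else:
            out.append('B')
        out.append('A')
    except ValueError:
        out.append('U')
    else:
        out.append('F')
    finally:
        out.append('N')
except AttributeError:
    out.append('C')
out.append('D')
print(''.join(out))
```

Execution trace: 'R' (try body) → 'J' (inner try body) → 'N' (finally) → 'C' (outer except AttributeError) → 'D' (after the try/except). Output: RJNCD

Answer: RJNCD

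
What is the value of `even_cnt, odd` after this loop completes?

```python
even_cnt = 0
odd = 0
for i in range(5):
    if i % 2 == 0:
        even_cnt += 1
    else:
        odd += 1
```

Count evens and odds in range(5)
`even_cnt, odd` takes the values: (0, 0) → (1, 0) → (1, 1) → (2, 1) → (2, 2) → (3, 2)

Answer: 3, 2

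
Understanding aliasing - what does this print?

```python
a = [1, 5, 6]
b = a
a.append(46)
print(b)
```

Key concept: basic list aliasing.
Step by step:
`a = [1, 5, 6]` → a = [1, 5, 6]
`b = a` → b = [1, 5, 6] (same object as a)
`a.append(46)` → a = [1, 5, 6, 46] (same object as b); b = [1, 5, 6, 46] (same object as a)
`print(b)` → prints [1, 5, 6, 46]

Answer: [1, 5, 6, 46]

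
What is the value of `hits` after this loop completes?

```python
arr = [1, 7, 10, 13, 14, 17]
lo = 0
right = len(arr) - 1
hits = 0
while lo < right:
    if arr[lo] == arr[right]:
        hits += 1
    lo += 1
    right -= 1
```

Count matching pairs from ends
`hits` takes the values: 0

Answer: 0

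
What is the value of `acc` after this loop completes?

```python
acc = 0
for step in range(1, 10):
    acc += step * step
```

Sum of squares 1² to 9² = 285
`acc` takes the values: 0 → 1 → 5 → 14 → 30 → 55 → 91 → 140 → 204 → 285

Answer: 285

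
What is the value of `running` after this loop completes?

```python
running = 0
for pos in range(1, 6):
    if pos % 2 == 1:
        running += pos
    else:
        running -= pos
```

Add odd, subtract even
`running` takes the values: 0 → 1 → -1 → 2 → -2 → 3

Answer: 3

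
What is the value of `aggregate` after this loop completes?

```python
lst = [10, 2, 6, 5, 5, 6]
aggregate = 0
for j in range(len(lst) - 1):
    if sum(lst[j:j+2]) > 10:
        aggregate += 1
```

Count windows with sum > 10
`aggregate` takes the values: 0 → 1 → 2 → 3

Answer: 3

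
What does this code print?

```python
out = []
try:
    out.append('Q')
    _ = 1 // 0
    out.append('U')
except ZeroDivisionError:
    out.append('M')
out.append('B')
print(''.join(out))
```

Execution trace: 'Q' (try body) → 'M' (except ZeroDivisionError) → 'B' (after the try/except). Output: QMB

Answer: QMB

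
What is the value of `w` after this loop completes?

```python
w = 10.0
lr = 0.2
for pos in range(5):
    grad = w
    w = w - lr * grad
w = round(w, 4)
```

Gradient descent: w = 10.0 * (1 - 0.2)^5
`w` takes the values: 10.0 → 8.0 → 6.4 → 5.12 → 4.096 → 3.2768

Answer: 3.2768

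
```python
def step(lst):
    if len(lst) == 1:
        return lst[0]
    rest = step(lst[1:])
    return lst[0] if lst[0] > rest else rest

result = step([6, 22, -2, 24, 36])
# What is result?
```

Recursive max over [6, 22, -2, 24, 36] = 36

Answer: 36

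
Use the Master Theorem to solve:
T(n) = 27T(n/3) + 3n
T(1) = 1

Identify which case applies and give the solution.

a=27, b=3, f(n)=3n. log_3(27) = 3. Since c=1 < 3, Case 1 applies: T(n) = Θ(n^log_b(a)) = O(n^3).

Answer: O(n^3) - Case 1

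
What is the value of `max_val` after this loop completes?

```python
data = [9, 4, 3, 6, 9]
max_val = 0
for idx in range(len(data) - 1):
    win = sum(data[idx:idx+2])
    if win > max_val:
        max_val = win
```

Max sum of 2-element window in [9, 4, 3, 6, 9]
`max_val` takes the values: 0 → 13 → 15

Answer: 15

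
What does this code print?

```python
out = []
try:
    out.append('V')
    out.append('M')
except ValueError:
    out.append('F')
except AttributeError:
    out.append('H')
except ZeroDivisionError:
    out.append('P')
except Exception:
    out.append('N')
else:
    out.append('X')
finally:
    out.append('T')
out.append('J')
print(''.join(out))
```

Execution trace: 'V' (try body) → 'M' (try body, no exception) → 'X' (else) → 'T' (finally) → 'J' (after the try/except). Output: VMXTJ

Answer: VMXTJ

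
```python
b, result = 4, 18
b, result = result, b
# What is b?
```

Trace:
`b, result = 4, 18` → b = 4; result = 18
`b, result = result, b` → b = 18; result = 4
So b = 18

Answer: 18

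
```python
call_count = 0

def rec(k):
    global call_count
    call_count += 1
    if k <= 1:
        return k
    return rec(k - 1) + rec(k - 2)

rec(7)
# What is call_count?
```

Calls(k) = 1 + Calls(k-1) + Calls(k-2); Calls(0)=Calls(1)=1. For k=7 this gives 41.

Answer: 41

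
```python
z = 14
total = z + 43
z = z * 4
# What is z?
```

Trace:
`z = 14` → z = 14
`total = z + 43` → total = 57
`z = z * 4` → z = 56
So z = 56

Answer: 56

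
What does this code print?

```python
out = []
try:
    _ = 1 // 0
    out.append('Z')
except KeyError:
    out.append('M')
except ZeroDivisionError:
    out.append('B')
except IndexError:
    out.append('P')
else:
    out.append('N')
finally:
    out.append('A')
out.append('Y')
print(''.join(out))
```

Execution trace: 'B' (except ZeroDivisionError) → 'A' (finally) → 'Y' (after the try/except). Output: BAY

Answer: BAY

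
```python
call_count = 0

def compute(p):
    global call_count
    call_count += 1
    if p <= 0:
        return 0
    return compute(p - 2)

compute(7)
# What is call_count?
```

Linear recursion stepping by 2: 5 calls from p=7 down to ≤0.

Answer: 5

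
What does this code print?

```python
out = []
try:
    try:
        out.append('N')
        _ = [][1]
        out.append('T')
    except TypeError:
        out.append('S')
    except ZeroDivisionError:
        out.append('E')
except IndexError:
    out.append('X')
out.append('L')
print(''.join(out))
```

Execution trace: 'N' (inner try body) → 'X' (outer except IndexError) → 'L' (after the try/except). Output: NXL

Answer: NXL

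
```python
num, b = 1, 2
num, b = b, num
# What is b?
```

Trace:
`num, b = 1, 2` → num = 1; b = 2
`num, b = b, num` → num = 2; b = 1
So b = 1

Answer: 1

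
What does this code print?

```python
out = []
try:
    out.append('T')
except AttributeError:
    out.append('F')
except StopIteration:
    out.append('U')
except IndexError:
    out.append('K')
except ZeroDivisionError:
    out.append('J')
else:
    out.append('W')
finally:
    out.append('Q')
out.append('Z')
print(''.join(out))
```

Execution trace: 'T' (try body, no exception) → 'W' (else) → 'Q' (finally) → 'Z' (after the try/except). Output: TWQZ

Answer: TWQZ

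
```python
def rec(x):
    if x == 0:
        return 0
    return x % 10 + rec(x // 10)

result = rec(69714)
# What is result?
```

Sum of digits of 69714: 4 + 1 + 7 + 9 + 6 = 27

Answer: 27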